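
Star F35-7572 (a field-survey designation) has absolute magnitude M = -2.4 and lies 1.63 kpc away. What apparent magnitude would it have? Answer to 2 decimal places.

d = 1.63 kpc = 1630 pc
m = M + 5 log₁₀ d − 5 = -2.4 + 5·3.2122 − 5 = 8.661

m ≈ 8.66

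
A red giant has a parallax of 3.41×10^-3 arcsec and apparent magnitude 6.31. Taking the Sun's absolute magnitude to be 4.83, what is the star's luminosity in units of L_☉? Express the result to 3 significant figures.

d = 1/p = 1/3.41×10^-3″ = 293.3 pc
M = m − 5 log₁₀ d + 5 = 6.31 − 5·2.4672 + 5 = -1.026
M − M_☉ = -1.026 − 4.83 = -5.856
L/L_☉ = 10^(−0.4 × -5.856) = 220.0

L/L_☉ ≈ 220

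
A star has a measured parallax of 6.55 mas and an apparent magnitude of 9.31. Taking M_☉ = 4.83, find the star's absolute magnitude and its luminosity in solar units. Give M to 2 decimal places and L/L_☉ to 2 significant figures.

M ≈ 3.39; L/L_☉ ≈ 3.8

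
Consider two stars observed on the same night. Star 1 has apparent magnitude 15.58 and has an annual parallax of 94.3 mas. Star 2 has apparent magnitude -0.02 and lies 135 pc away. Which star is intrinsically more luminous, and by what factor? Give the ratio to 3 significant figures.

Star 2 is more luminous, by a factor of 2.82×10^8.

Star 1: p = 94.3 mas = 0.0943″ → d = 1/p = 10.60 pc
Star 1: M = m − 5 log₁₀ d + 5 = 15.58 − 5·1.0255 + 5 = 15.453
Star 2: M = m − 5 log₁₀ d + 5 = -0.02 − 5·2.1303 + 5 = -5.672
ΔM = M_1 − M_2 = 15.453 − (-5.672) = 21.124; smaller M is more luminous → Star 2.
L ratio = 10^(0.4 |ΔM|) = 10^8.450 = 2.816×10^8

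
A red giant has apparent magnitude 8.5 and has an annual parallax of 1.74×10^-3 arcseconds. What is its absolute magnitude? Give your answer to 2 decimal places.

d = 1/p = 1/1.74×10^-3″ = 574.7 pc
5 log₁₀(d/10 pc) = 5 log₁₀(574.7) − 5 = 8.797
M = m − 5 log₁₀(d/10) = 8.5 − 8.797 = -0.297

M ≈ -0.30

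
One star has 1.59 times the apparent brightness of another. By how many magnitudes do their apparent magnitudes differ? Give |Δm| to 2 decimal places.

Pogson: Δm = −2.5 log₁₀(ratio) = −2.5 log₁₀(1.59) = −2.5 × 0.2014 = -0.503

|Δm| ≈ 0.50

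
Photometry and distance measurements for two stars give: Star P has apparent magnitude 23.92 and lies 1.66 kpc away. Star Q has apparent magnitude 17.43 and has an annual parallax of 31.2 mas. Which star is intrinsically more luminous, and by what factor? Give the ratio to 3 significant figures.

Star P: d = 1.66 kpc = 1660 pc
Star P: M = m − 5 log₁₀ d + 5 = 23.92 − 5·3.2201 + 5 = 12.819
Star Q: p = 31.2 mas = 0.0312″ → d = 1/p = 32.05 pc
Star Q: M = m − 5 log₁₀ d + 5 = 17.43 − 5·1.5058 + 5 = 14.901
ΔM = M_P − M_Q = 12.819 − (14.901) = -2.081; smaller M is more luminous → Star P.
L ratio = 10^(0.4 |ΔM|) = 10^0.833 = 6.800

Star P is more luminous, by a factor of 6.80.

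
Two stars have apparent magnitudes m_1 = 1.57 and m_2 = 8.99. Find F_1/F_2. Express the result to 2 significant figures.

Δm = 1.57 − (8.99) = -7.42
Flux ratio = 10^(−0.4 Δm) = 10^(−0.4 × -7.42) = 10^2.968 = 929.0

F_1/F_2 ≈ 930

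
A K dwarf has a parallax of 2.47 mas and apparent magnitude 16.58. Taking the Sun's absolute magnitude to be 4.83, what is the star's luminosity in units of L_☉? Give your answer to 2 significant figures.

L/L_☉ ≈ 0.033

d = 1/p = 1000/2.47 mas = 404.9 pc
M = m − 5 log₁₀ d + 5 = 16.58 − 5·2.6073 + 5 = 8.543
M − M_☉ = 8.543 − 4.83 = 3.713
L/L_☉ = 10^(−0.4 × 3.713) = 0.03270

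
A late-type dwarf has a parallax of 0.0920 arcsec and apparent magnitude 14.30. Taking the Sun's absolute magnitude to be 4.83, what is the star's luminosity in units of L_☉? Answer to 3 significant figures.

d = 1/p = 1/0.0920″ = 10.87 pc
M = m − 5 log₁₀ d + 5 = 14.30 − 5·1.0362 + 5 = 14.119
M − M_☉ = 14.119 − 4.83 = 9.289
L/L_☉ = 10^(−0.4 × 9.289) = 1.925×10^-4

L/L_☉ ≈ 1.92×10^-4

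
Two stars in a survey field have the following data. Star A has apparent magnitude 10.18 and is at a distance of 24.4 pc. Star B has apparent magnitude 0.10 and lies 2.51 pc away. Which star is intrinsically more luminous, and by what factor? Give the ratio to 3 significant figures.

Star B is more luminous, by a factor of 114.

Star A: M = m − 5 log₁₀ d + 5 = 10.18 − 5·1.3874 + 5 = 8.243
Star B: M = m − 5 log₁₀ d + 5 = 0.10 − 5·0.3997 + 5 = 3.102
ΔM = M_A − M_B = 8.243 − (3.102) = 5.141; smaller M is more luminous → Star B.
L ratio = 10^(0.4 |ΔM|) = 10^2.057 = 113.9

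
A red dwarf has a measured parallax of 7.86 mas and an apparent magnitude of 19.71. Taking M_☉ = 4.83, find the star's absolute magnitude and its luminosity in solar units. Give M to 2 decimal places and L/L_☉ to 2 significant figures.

d = 1/p = 1000/7.86 mas = 127.2 pc
M = m − 5 log₁₀ d + 5 = 19.71 − 5·2.1046 + 5 = 14.187
M − M_☉ = 14.187 − 4.83 = 9.357
L/L_☉ = 10^(−0.4 × 9.357) = 1.808×10^-4

M ≈ 14.19; L/L_☉ ≈ 1.8×10^-4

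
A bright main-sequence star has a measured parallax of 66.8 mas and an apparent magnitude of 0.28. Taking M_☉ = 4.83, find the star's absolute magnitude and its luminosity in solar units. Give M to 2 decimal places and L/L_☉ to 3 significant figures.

M ≈ -0.60; L/L_☉ ≈ 148

d = 1/p = 1000/66.8 mas = 14.97 pc
M = m − 5 log₁₀ d + 5 = 0.28 − 5·1.1752 + 5 = -0.596
M − M_☉ = -0.596 − 4.83 = -5.426
L/L_☉ = 10^(−0.4 × -5.426) = 148.1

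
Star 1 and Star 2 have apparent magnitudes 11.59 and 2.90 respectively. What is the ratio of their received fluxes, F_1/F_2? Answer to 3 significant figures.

F_1/F_2 ≈ 3.34×10^-4

Magnitude difference = 8.69
Flux ratio = 10^(−0.4 Δm) = 10^(−0.4 × 8.69) = 10^-3.476 = 3.342×10^-4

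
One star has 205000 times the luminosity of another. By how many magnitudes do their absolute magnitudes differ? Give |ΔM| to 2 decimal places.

Pogson: ΔM = −2.5 log₁₀(ratio) = −2.5 log₁₀(205000) = −2.5 × 5.3118 = -13.279

|ΔM| ≈ 13.28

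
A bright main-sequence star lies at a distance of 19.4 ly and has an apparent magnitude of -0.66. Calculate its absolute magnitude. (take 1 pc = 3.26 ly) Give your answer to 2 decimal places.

M ≈ 0.47

d = 19.4 ly / 3.26 = 5.951 pc
5 log₁₀(d/10 pc) = 5 log₁₀(5.951) − 5 = -1.127
M = m − 5 log₁₀(d/10) = -0.66 + 1.127 = 0.467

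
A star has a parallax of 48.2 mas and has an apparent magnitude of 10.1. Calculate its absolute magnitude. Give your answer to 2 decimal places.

p = 48.2 mas = 0.0482″ → d = 1/p = 20.75 pc
5 log₁₀(d/10 pc) = 5 log₁₀(20.75) − 5 = 1.585
M = m − 5 log₁₀(d/10) = 10.1 − 1.585 = 8.515

M ≈ 8.52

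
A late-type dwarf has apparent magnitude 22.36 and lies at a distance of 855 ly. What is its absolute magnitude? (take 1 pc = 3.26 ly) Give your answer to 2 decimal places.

M ≈ 15.27

d = 855 ly / 3.26 = 262.3 pc
5 log₁₀(d/10 pc) = 5 log₁₀(262.3) − 5 = 7.094
M = m − 5 log₁₀(d/10) = 22.36 − 7.094 = 15.266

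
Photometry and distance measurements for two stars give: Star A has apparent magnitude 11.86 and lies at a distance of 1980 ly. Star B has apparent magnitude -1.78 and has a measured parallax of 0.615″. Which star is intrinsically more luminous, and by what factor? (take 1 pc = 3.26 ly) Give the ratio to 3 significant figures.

Star A: d = 1980 ly / 3.26 = 607.4 pc
Star A: M = m − 5 log₁₀ d + 5 = 11.86 − 5·2.7834 + 5 = 2.943
Star B: d = 1/p = 1/0.615″ = 1.626 pc
Star B: M = m − 5 log₁₀ d + 5 = -1.78 − 5·0.2111 + 5 = 2.164
ΔM = M_A − M_B = 2.943 − (2.164) = 0.778; smaller M is more luminous → Star B.
L ratio = 10^(0.4 |ΔM|) = 10^0.311 = 2.048

Star B is more luminous, by a factor of 2.05.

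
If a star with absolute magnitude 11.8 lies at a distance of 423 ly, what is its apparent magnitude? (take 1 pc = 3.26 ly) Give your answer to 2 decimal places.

d = 423 ly / 3.26 = 129.8 pc
m = M + 5 log₁₀ d − 5 = 11.8 + 5·2.1131 − 5 = 17.366

m ≈ 17.37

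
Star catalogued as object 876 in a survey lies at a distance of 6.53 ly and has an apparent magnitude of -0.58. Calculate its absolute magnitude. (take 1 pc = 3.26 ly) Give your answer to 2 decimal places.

d = 6.53 ly / 3.26 = 2.003 pc
5 log₁₀(d/10 pc) = 5 log₁₀(2.003) − 5 = -3.492
M = m − 5 log₁₀(d/10) = -0.58 + 3.492 = 2.912

M ≈ 2.91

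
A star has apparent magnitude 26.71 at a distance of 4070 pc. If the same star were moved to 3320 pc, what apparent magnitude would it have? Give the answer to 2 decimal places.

m ≈ 26.27

Flux ∝ 1/d², so Δm = 5 log₁₀(d₂/d₁) = 5 log₁₀(3320/4070) = -0.442
m₂ = m₁ + Δm = 26.71 + (-0.442) = 26.268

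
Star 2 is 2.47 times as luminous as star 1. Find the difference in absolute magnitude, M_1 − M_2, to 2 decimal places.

M_1 − M_2 ≈ 0.98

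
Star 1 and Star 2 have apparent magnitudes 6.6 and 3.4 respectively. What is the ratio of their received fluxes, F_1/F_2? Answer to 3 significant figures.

Δm = 6.6 − (3.4) = 3.2
Flux ratio = 10^(−0.4 Δm) = 10^(−0.4 × 3.2) = 10^-1.280 = 0.05248

F_1/F_2 ≈ 0.0525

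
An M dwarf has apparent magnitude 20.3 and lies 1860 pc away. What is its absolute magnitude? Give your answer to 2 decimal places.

M ≈ 8.95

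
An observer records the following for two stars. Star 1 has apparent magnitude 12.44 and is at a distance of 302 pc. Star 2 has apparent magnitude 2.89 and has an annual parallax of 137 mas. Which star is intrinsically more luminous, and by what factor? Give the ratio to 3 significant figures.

Star 1: M = m − 5 log₁₀ d + 5 = 12.44 − 5·2.4800 + 5 = 5.040
Star 2: p = 137 mas = 0.137″ → d = 1/p = 7.299 pc
Star 2: M = m − 5 log₁₀ d + 5 = 2.89 − 5·0.8633 + 5 = 3.574
ΔM = M_1 − M_2 = 5.040 − (3.574) = 1.466; smaller M is more luminous → Star 2.
L ratio = 10^(0.4 |ΔM|) = 10^0.587 = 3.860

Star 2 is more luminous, by a factor of 3.86.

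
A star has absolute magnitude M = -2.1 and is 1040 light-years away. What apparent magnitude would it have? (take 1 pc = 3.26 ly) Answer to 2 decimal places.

m ≈ 5.42

d = 1040 ly / 3.26 = 319.0 pc
m = M + 5 log₁₀ d − 5 = -2.1 + 5·2.5038 − 5 = 5.419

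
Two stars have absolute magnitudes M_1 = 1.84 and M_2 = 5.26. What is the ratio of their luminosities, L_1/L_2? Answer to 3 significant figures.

ΔM = M_1 − M_2 = -3.42
L_1/L_2 = 10^(−0.4 ΔM) = 10^1.368 = 23.33

L_1/L_2 ≈ 23.3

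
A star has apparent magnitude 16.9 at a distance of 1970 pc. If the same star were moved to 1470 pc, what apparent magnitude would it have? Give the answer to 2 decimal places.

Flux ∝ 1/d², so Δm = 5 log₁₀(d₂/d₁) = 5 log₁₀(1470/1970) = -0.636
m₂ = m₁ + Δm = 16.9 + (-0.636) = 16.264

m ≈ 16.26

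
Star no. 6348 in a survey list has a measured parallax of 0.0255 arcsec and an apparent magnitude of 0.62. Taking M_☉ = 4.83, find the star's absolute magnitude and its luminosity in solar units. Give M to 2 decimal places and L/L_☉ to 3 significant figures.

d = 1/p = 1/0.0255″ = 39.22 pc
M = m − 5 log₁₀ d + 5 = 0.62 − 5·1.5935 + 5 = -2.347
M − M_☉ = -2.347 − 4.83 = -7.177
L/L_☉ = 10^(−0.4 × -7.177) = 742.9

M ≈ -2.35; L/L_☉ ≈ 743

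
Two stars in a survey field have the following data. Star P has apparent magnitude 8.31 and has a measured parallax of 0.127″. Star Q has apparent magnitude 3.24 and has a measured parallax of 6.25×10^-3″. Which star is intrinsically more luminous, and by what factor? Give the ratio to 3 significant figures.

Star Q is more luminous, by a factor of 44000.

Star P: d = 1/p = 1/0.127″ = 7.874 pc
Star P: M = m − 5 log₁₀ d + 5 = 8.31 − 5·0.8962 + 5 = 8.829
Star Q: d = 1/p = 1/6.25×10^-3″ = 160.0 pc
Star Q: M = m − 5 log₁₀ d + 5 = 3.24 − 5·2.2041 + 5 = -2.781
ΔM = M_P − M_Q = 8.829 − (-2.781) = 11.610; smaller M is more luminous → Star Q.
L ratio = 10^(0.4 |ΔM|) = 10^4.644 = 44040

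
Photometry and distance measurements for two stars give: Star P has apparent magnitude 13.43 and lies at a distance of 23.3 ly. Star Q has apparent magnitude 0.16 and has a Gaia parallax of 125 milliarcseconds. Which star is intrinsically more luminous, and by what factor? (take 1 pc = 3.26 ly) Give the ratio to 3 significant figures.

Star P: d = 23.3 ly / 3.26 = 7.147 pc
Star P: M = m − 5 log₁₀ d + 5 = 13.43 − 5·0.8541 + 5 = 14.159
Star Q: p = 125 mas = 0.125″ → d = 1/p = 8.000 pc
Star Q: M = m − 5 log₁₀ d + 5 = 0.16 − 5·0.9031 + 5 = 0.645
ΔM = M_P − M_Q = 14.159 − (0.645) = 13.515; smaller M is more luminous → Star Q.
L ratio = 10^(0.4 |ΔM|) = 10^5.406 = 254600

Star Q is more luminous, by a factor of 255000.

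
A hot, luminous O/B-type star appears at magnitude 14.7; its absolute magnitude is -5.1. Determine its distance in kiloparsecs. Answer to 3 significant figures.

d ≈ 91.2 kpc

Distance modulus: m − M = 14.7 − (-5.1) = 19.800
m − M = 5 log₁₀ d − 5
log₁₀ d = (m − M)/5 + 1 = 4.9600
d = 10^4.9600 = 91200 pc
= 91.20 kpc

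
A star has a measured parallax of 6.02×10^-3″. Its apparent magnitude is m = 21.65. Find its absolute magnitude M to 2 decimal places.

d = 1/p = 1/6.02×10^-3″ = 166.1 pc
5 log₁₀(d/10 pc) = 5 log₁₀(166.1) − 5 = 6.102
M = m − 5 log₁₀(d/10) = 21.65 − 6.102 = 15.548

M ≈ 15.55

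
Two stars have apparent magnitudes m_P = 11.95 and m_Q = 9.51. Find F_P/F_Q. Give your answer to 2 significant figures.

F_P/F_Q ≈ 0.11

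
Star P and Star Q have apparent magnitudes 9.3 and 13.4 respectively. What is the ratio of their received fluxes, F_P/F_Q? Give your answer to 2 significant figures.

Magnitude difference = -4.1
Flux ratio = 10^(−0.4 Δm) = 10^(−0.4 × -4.1) = 10^1.640 = 43.65

F_P/F_Q ≈ 44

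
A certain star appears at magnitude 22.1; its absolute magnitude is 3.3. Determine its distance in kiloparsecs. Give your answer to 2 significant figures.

μ = m − M = 18.800
m − M = 5 log₁₀ d − 5
log₁₀ d = (m − M)/5 + 1 = 4.7600
d = 10^4.7600 = 57540 pc
= 57.54 kpc

d ≈ 58 kpc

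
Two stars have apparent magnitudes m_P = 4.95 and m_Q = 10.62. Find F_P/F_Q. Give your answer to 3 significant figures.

F_P/F_Q ≈ 185

Magnitude difference = -5.67
Flux ratio = 10^(−0.4 Δm) = 10^(−0.4 × -5.67) = 10^2.268 = 185.4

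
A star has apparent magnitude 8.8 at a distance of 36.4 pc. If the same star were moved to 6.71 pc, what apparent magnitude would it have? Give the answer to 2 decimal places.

m ≈ 5.13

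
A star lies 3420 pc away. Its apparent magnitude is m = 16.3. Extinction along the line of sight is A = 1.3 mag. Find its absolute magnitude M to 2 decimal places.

M ≈ 2.33

5 log₁₀(d/10 pc) = 5 log₁₀(3420) − 5 = 12.670
M = m − 5 log₁₀(d/10) − A = 16.3 − 12.670 − 1.3 = 2.330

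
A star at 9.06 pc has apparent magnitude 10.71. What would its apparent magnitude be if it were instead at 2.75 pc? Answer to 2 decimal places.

m ≈ 8.12

Flux ∝ 1/d², so Δm = 5 log₁₀(d₂/d₁) = 5 log₁₀(2.75/9.06) = -2.589
m₂ = m₁ + Δm = 10.71 + (-2.589) = 8.121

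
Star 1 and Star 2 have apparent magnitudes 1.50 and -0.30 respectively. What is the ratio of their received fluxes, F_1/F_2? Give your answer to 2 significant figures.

Δm = 1.50 − (-0.30) = 1.80
Flux ratio = 10^(−0.4 Δm) = 10^(−0.4 × 1.80) = 10^-0.720 = 0.1905

F_1/F_2 ≈ 0.19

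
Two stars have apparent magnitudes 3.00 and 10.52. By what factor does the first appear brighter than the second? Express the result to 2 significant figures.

Δm = 3.00 − (10.52) = -7.52
Flux ratio = 10^(−0.4 Δm) = 10^(−0.4 × -7.52) = 10^3.008 = 1019

1000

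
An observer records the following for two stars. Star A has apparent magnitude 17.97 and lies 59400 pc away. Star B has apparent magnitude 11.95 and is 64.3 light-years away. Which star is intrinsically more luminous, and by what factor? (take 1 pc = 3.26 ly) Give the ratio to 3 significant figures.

Star A is more luminous, by a factor of 35400.

Star A: M = m − 5 log₁₀ d + 5 = 17.97 − 5·4.7738 + 5 = -0.899
Star B: d = 64.3 ly / 3.26 = 19.72 pc
Star B: M = m − 5 log₁₀ d + 5 = 11.95 − 5·1.2950 + 5 = 10.475
ΔM = M_A − M_B = -0.899 − (10.475) = -11.374; smaller M is more luminous → Star A.
L ratio = 10^(0.4 |ΔM|) = 10^4.550 = 35450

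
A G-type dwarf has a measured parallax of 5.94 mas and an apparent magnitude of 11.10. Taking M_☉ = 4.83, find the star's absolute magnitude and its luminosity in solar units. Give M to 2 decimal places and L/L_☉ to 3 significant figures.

M ≈ 4.97; L/L_☉ ≈ 0.880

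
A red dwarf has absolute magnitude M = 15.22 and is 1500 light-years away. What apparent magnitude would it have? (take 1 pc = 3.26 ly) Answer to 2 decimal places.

m ≈ 23.53

d = 1500 ly / 3.26 = 460.1 pc
m = M + 5 log₁₀ d − 5 = 15.22 + 5·2.6629 − 5 = 23.534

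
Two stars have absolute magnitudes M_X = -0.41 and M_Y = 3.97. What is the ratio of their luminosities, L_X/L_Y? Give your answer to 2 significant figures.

ΔM = M_X − M_Y = -4.38
L_X/L_Y = 10^(−0.4 ΔM) = 10^1.752 = 56.49

L_X/L_Y ≈ 56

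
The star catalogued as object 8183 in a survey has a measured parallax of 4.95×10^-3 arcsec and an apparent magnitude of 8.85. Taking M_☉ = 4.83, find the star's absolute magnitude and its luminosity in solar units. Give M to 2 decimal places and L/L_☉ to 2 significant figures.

M ≈ 2.32; L/L_☉ ≈ 10

d = 1/p = 1/4.95×10^-3″ = 202.0 pc
M = m − 5 log₁₀ d + 5 = 8.85 − 5·2.3054 + 5 = 2.323
M − M_☉ = 2.323 − 4.83 = -2.507
L/L_☉ = 10^(−0.4 × -2.507) = 10.06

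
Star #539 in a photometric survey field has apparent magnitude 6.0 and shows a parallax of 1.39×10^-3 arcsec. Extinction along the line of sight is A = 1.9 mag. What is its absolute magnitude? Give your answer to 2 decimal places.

M ≈ -5.18

d = 1/p = 1/1.39×10^-3″ = 719.4 pc
5 log₁₀(d/10 pc) = 5 log₁₀(719.4) − 5 = 9.285
M = m − 5 log₁₀(d/10) − A = 6.0 − 9.285 − 1.9 = -5.185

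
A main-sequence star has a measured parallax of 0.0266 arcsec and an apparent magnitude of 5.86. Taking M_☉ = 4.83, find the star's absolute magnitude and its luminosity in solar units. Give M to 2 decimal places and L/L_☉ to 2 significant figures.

d = 1/p = 1/0.0266″ = 37.59 pc
M = m − 5 log₁₀ d + 5 = 5.86 − 5·1.5751 + 5 = 2.984
M − M_☉ = 2.984 − 4.83 = -1.846
L/L_☉ = 10^(−0.4 × -1.846) = 5.473

M ≈ 2.98; L/L_☉ ≈ 5.5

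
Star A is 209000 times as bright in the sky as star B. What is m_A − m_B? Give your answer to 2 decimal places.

m_A − m_B ≈ -13.30

Pogson: Δm = −2.5 log₁₀(ratio) = −2.5 log₁₀(209000) = −2.5 × 5.3201 = -13.300
Star A is brighter, so it has the smaller magnitude: the difference is negative.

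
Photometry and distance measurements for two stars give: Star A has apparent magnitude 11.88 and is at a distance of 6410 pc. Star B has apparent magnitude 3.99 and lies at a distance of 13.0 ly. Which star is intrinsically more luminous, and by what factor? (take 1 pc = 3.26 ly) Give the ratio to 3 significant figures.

Star A: M = m − 5 log₁₀ d + 5 = 11.88 − 5·3.8069 + 5 = -2.154
Star B: d = 13.0 ly / 3.26 = 3.988 pc
Star B: M = m − 5 log₁₀ d + 5 = 3.99 − 5·0.6007 + 5 = 5.986
ΔM = M_A − M_B = -2.154 − (5.986) = -8.141; smaller M is more luminous → Star A.
L ratio = 10^(0.4 |ΔM|) = 10^3.256 = 1804

Star A is more luminous, by a factor of 1800.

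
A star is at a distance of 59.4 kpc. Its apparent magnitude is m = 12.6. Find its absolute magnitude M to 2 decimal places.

d = 59.4 kpc = 59400 pc
5 log₁₀(d/10 pc) = 5 log₁₀(59400) − 5 = 18.869
M = m − 5 log₁₀(d/10) = 12.6 − 18.869 = -6.269

M ≈ -6.27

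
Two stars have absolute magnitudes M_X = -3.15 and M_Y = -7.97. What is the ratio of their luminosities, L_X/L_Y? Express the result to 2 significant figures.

L_X/L_Y ≈ 0.012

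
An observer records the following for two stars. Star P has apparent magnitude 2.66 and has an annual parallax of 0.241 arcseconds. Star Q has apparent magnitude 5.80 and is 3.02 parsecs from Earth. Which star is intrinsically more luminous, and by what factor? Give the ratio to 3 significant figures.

Star P: d = 1/p = 1/0.241″ = 4.149 pc
Star P: M = m − 5 log₁₀ d + 5 = 2.66 − 5·0.6180 + 5 = 4.570
Star Q: M = m − 5 log₁₀ d + 5 = 5.80 − 5·0.4800 + 5 = 8.400
ΔM = M_P − M_Q = 4.570 − (8.400) = -3.830; smaller M is more luminous → Star P.
L ratio = 10^(0.4 |ΔM|) = 10^1.532 = 34.04

Star P is more luminous, by a factor of 34.0.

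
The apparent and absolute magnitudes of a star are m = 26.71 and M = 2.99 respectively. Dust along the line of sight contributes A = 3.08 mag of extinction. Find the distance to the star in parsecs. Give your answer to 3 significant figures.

d ≈ 134000 pc

m − M = 5 log₁₀(d/10 pc) + A  ⇒  26.71 − (2.99) − 3.08 = 5 log₁₀(d/10)
20.640 = 5 log₁₀(d/10)
log₁₀ d = (m − M − A)/5 + 1 = 5.1280
d = 10^5.1280 = 134300 pc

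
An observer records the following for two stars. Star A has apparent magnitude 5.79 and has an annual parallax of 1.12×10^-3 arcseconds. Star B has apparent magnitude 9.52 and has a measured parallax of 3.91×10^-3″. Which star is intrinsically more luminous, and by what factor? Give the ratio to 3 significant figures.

Star A is more luminous, by a factor of 378.

Star A: d = 1/p = 1/1.12×10^-3″ = 892.9 pc
Star A: M = m − 5 log₁₀ d + 5 = 5.79 − 5·2.9508 + 5 = -3.964
Star B: d = 1/p = 1/3.91×10^-3″ = 255.8 pc
Star B: M = m − 5 log₁₀ d + 5 = 9.52 − 5·2.4078 + 5 = 2.481
ΔM = M_A − M_B = -3.964 − (2.481) = -6.445; smaller M is more luminous → Star A.
L ratio = 10^(0.4 |ΔM|) = 10^2.578 = 378.4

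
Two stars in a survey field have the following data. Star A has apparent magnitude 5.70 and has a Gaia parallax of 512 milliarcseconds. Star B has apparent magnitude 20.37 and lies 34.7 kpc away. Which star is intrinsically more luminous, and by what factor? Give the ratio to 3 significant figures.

Star B is more luminous, by a factor of 428.

Star A: p = 512 mas = 0.512″ → d = 1/p = 1.953 pc
Star A: M = m − 5 log₁₀ d + 5 = 5.70 − 5·0.2907 + 5 = 9.246
Star B: d = 34.7 kpc = 34700 pc
Star B: M = m − 5 log₁₀ d + 5 = 20.37 − 5·4.5403 + 5 = 2.668
ΔM = M_A − M_B = 9.246 − (2.668) = 6.578; smaller M is more luminous → Star B.
L ratio = 10^(0.4 |ΔM|) = 10^2.631 = 427.8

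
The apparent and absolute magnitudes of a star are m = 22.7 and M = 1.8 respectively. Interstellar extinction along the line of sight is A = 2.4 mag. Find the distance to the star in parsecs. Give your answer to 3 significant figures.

d ≈ 50100 pc

m − M = 5 log₁₀(d/10 pc) + A  ⇒  22.7 − (1.8) − 2.4 = 5 log₁₀(d/10)
18.500 = 5 log₁₀(d/10)
log₁₀ d = (m − M − A)/5 + 1 = 4.7000
d = 10^4.7000 = 50120 pc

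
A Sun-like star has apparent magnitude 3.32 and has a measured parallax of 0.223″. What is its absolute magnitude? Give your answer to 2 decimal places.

d = 1/p = 1/0.223″ = 4.484 pc
5 log₁₀(d/10 pc) = 5 log₁₀(4.484) − 5 = -1.742
M = m − 5 log₁₀(d/10) = 3.32 + 1.742 = 5.062

M ≈ 5.06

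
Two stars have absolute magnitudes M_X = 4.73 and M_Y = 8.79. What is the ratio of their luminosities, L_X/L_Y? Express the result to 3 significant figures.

L_X/L_Y ≈ 42.1

ΔM = M_X − M_Y = -4.06
L_X/L_Y = 10^(−0.4 ΔM) = 10^1.624 = 42.07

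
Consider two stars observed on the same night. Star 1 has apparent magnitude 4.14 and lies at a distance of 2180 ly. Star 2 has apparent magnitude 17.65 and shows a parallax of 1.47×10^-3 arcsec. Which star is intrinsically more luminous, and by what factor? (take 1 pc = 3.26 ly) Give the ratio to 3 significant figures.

Star 1: d = 2180 ly / 3.26 = 668.7 pc
Star 1: M = m − 5 log₁₀ d + 5 = 4.14 − 5·2.8252 + 5 = -4.986
Star 2: d = 1/p = 1/1.47×10^-3″ = 680.3 pc
Star 2: M = m − 5 log₁₀ d + 5 = 17.65 − 5·2.8327 + 5 = 8.487
ΔM = M_1 − M_2 = -4.986 − (8.487) = -13.473; smaller M is more luminous → Star 1.
L ratio = 10^(0.4 |ΔM|) = 10^5.389 = 245000

Star 1 is more luminous, by a factor of 245000.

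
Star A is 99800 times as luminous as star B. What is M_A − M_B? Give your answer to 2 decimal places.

M_A − M_B ≈ -12.50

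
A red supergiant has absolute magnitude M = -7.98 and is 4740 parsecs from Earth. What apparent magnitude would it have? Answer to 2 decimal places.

m ≈ 5.40

m = M + 5 log₁₀ d − 5 = -7.98 + 5·3.6758 − 5 = 5.399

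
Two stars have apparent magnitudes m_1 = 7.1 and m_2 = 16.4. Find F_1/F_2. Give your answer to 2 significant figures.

F_1/F_2 ≈ 5200

Magnitude difference = -9.3
Flux ratio = 10^(−0.4 Δm) = 10^(−0.4 × -9.3) = 10^3.720 = 5248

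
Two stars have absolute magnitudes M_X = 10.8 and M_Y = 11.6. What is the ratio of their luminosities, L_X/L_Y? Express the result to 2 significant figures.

ΔM = M_X − M_Y = -0.8
L_X/L_Y = 10^(−0.4 ΔM) = 10^0.320 = 2.089

L_X/L_Y ≈ 2.1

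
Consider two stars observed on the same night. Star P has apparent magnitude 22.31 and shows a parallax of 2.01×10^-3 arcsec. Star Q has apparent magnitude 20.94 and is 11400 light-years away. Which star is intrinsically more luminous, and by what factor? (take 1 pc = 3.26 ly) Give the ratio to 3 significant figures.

Star Q is more luminous, by a factor of 174.

Star P: d = 1/p = 1/2.01×10^-3″ = 497.5 pc
Star P: M = m − 5 log₁₀ d + 5 = 22.31 − 5·2.6968 + 5 = 13.826
Star Q: d = 11400 ly / 3.26 = 3497 pc
Star Q: M = m − 5 log₁₀ d + 5 = 20.94 − 5·3.5437 + 5 = 8.222
ΔM = M_P − M_Q = 13.826 − (8.222) = 5.604; smaller M is more luminous → Star Q.
L ratio = 10^(0.4 |ΔM|) = 10^2.242 = 174.5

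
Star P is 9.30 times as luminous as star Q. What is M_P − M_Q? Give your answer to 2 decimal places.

M_P − M_Q ≈ -2.42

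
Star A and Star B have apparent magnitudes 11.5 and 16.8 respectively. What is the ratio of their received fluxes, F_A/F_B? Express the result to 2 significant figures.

Δm = 11.5 − (16.8) = -5.3
Flux ratio = 10^(−0.4 Δm) = 10^(−0.4 × -5.3) = 10^2.120 = 131.8

F_A/F_B ≈ 130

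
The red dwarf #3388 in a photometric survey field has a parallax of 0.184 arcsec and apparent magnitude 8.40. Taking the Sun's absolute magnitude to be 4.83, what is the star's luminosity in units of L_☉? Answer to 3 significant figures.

d = 1/p = 1/0.184″ = 5.435 pc
M = m − 5 log₁₀ d + 5 = 8.40 − 5·0.7352 + 5 = 9.724
M − M_☉ = 9.724 − 4.83 = 4.894
L/L_☉ = 10^(−0.4 × 4.894) = 0.01102

L/L_☉ ≈ 0.0110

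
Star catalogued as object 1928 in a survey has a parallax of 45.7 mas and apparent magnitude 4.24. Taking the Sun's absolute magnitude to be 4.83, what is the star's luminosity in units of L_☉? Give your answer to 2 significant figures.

d = 1/p = 1000/45.7 mas = 21.88 pc
M = m − 5 log₁₀ d + 5 = 4.24 − 5·1.3401 + 5 = 2.540
M − M_☉ = 2.540 − 4.83 = -2.290
L/L_☉ = 10^(−0.4 × -2.290) = 8.245

L/L_☉ ≈ 8.2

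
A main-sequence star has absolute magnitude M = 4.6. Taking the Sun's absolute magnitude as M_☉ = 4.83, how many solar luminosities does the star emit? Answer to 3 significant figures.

L/L_☉ ≈ 1.24

M − M_☉ = 4.6 − 4.83 = -0.230
L/L_☉ = 10^(−0.4 (M − M_☉)) = 10^0.092 = 1.236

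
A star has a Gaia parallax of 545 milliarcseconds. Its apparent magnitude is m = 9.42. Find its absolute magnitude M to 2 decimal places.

p = 545 mas = 0.545″ → d = 1/p = 1.835 pc
5 log₁₀(d/10 pc) = 5 log₁₀(1.835) − 5 = -3.682
M = m − 5 log₁₀(d/10) = 9.42 + 3.682 = 13.102

M ≈ 13.10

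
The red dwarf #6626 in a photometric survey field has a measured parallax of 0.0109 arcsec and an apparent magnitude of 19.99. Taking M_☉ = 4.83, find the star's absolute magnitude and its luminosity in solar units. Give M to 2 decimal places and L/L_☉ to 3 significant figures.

d = 1/p = 1/0.0109″ = 91.74 pc
M = m − 5 log₁₀ d + 5 = 19.99 − 5·1.9626 + 5 = 15.177
M − M_☉ = 15.177 − 4.83 = 10.347
L/L_☉ = 10^(−0.4 × 10.347) = 7.264×10^-5

M ≈ 15.18; L/L_☉ ≈ 7.26×10^-5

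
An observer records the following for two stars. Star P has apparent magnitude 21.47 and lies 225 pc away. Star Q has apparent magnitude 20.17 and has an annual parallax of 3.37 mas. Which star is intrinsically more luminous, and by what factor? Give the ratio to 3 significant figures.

Star P: M = m − 5 log₁₀ d + 5 = 21.47 − 5·2.3522 + 5 = 14.709
Star Q: p = 3.37 mas = 3.37×10^-3″ → d = 1/p = 296.7 pc
Star Q: M = m − 5 log₁₀ d + 5 = 20.17 − 5·2.4724 + 5 = 12.808
ΔM = M_P − M_Q = 14.709 − (12.808) = 1.901; smaller M is more luminous → Star Q.
L ratio = 10^(0.4 |ΔM|) = 10^0.760 = 5.759

Star Q is more luminous, by a factor of 5.76.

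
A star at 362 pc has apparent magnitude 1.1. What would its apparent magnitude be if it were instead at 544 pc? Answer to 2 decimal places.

Flux ∝ 1/d², so Δm = 5 log₁₀(d₂/d₁) = 5 log₁₀(544/362) = 0.884
m₂ = m₁ + Δm = 1.1 + (0.884) = 1.984

m ≈ 1.98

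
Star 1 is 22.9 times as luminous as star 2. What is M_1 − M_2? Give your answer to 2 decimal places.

M_1 − M_2 ≈ -3.40

Pogson: ΔM = −2.5 log₁₀(ratio) = −2.5 log₁₀(22.9) = −2.5 × 1.3598 = -3.400
Star 1 is brighter, so it has the smaller magnitude: the difference is negative.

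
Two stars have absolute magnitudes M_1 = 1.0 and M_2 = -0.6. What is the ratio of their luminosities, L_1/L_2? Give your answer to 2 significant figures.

L_1/L_2 ≈ 0.23

ΔM = M_1 − M_2 = 1.6
L_1/L_2 = 10^(−0.4 ΔM) = 10^-0.640 = 0.2291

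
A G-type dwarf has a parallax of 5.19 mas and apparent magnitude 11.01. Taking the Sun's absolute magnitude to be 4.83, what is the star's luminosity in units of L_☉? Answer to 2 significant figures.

L/L_☉ ≈ 1.3

d = 1/p = 1000/5.19 mas = 192.7 pc
M = m − 5 log₁₀ d + 5 = 11.01 − 5·2.2848 + 5 = 4.586
M − M_☉ = 4.586 − 4.83 = -0.244
L/L_☉ = 10^(−0.4 × -0.244) = 1.252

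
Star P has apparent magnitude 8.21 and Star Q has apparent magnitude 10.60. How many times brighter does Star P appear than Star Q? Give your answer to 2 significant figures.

Δm = 8.21 − (10.60) = -2.39
Flux ratio = 10^(−0.4 Δm) = 10^(−0.4 × -2.39) = 10^0.956 = 9.036

9.0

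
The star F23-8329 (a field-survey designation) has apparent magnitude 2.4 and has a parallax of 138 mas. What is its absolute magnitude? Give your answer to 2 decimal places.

M ≈ 3.10

p = 138 mas = 0.138″ → d = 1/p = 7.246 pc
5 log₁₀(d/10 pc) = 5 log₁₀(7.246) − 5 = -0.699
M = m − 5 log₁₀(d/10) = 2.4 + 0.699 = 3.099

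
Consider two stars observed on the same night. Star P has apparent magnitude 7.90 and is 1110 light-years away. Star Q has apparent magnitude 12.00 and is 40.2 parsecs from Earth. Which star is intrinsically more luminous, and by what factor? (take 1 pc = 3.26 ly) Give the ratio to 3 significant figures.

Star P is more luminous, by a factor of 3130.

Star P: d = 1110 ly / 3.26 = 340.5 pc
Star P: M = m − 5 log₁₀ d + 5 = 7.90 − 5·2.5321 + 5 = 0.239
Star Q: M = m − 5 log₁₀ d + 5 = 12.00 − 5·1.6042 + 5 = 8.979
ΔM = M_P − M_Q = 0.239 − (8.979) = -8.739; smaller M is more luminous → Star P.
L ratio = 10^(0.4 |ΔM|) = 10^3.496 = 3132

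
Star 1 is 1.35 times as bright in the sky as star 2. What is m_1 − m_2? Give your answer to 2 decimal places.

Pogson: Δm = −2.5 log₁₀(ratio) = −2.5 log₁₀(1.35) = −2.5 × 0.1303 = -0.326
Star 1 is brighter, so it has the smaller magnitude: the difference is negative.

m_1 − m_2 ≈ -0.33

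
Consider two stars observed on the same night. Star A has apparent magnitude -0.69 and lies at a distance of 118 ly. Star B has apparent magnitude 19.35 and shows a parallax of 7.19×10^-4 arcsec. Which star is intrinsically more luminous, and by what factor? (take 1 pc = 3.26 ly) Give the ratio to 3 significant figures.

Star A is more luminous, by a factor of 70300.

Star A: d = 118 ly / 3.26 = 36.20 pc
Star A: M = m − 5 log₁₀ d + 5 = -0.69 − 5·1.5587 + 5 = -3.483
Star B: d = 1/p = 1/7.19×10^-4″ = 1391 pc
Star B: M = m − 5 log₁₀ d + 5 = 19.35 − 5·3.1433 + 5 = 8.634
ΔM = M_A − M_B = -3.483 − (8.634) = -12.117; smaller M is more luminous → Star A.
L ratio = 10^(0.4 |ΔM|) = 10^4.847 = 70270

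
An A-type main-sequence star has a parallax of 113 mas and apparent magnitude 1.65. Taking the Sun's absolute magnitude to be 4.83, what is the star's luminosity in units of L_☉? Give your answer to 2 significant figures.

d = 1/p = 1000/113 mas = 8.850 pc
M = m − 5 log₁₀ d + 5 = 1.65 − 5·0.9469 + 5 = 1.915
M − M_☉ = 1.915 − 4.83 = -2.915
L/L_☉ = 10^(−0.4 × -2.915) = 14.65

L/L_☉ ≈ 15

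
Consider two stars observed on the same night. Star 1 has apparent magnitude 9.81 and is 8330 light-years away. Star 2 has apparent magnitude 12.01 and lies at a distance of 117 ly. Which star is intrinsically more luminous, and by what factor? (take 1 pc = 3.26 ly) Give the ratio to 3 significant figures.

Star 1 is more luminous, by a factor of 38500.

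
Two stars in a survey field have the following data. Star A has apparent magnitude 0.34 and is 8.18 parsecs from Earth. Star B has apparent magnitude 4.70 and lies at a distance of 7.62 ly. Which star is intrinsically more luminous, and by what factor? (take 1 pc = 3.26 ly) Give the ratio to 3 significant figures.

Star A is more luminous, by a factor of 679.

Star A: M = m − 5 log₁₀ d + 5 = 0.34 − 5·0.9128 + 5 = 0.776
Star B: d = 7.62 ly / 3.26 = 2.337 pc
Star B: M = m − 5 log₁₀ d + 5 = 4.70 − 5·0.3687 + 5 = 7.856
ΔM = M_A − M_B = 0.776 − (7.856) = -7.080; smaller M is more luminous → Star A.
L ratio = 10^(0.4 |ΔM|) = 10^2.832 = 679.3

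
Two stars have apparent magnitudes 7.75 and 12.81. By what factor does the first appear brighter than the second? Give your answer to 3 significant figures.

106

Magnitude difference = -5.06
Flux ratio = 10^(−0.4 Δm) = 10^(−0.4 × -5.06) = 10^2.024 = 105.7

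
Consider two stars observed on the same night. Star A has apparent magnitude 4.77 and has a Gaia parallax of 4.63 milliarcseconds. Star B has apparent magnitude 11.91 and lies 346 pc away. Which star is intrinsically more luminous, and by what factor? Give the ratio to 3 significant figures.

Star A: p = 4.63 mas = 4.63×10^-3″ → d = 1/p = 216.0 pc
Star A: M = m − 5 log₁₀ d + 5 = 4.77 − 5·2.3344 + 5 = -1.902
Star B: M = m − 5 log₁₀ d + 5 = 11.91 − 5·2.5391 + 5 = 4.215
ΔM = M_A − M_B = -1.902 − (4.215) = -6.117; smaller M is more luminous → Star A.
L ratio = 10^(0.4 |ΔM|) = 10^2.447 = 279.7

Star A is more luminous, by a factor of 280.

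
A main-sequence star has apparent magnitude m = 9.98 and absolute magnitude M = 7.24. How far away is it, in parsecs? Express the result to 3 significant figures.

d ≈ 35.3 pc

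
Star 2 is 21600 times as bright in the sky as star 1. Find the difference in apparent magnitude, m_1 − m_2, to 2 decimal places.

Pogson: Δm = −2.5 log₁₀(ratio) = −2.5 log₁₀(21600) = −2.5 × 4.3345 = -10.836
Star 2 is brighter so has the smaller magnitude: m_1 − m_2 is positive.

m_1 − m_2 ≈ 10.84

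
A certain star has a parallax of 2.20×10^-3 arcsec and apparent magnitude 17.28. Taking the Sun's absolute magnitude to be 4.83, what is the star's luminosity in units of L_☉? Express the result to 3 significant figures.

d = 1/p = 1/2.20×10^-3″ = 454.5 pc
M = m − 5 log₁₀ d + 5 = 17.28 − 5·2.6576 + 5 = 8.992
M − M_☉ = 8.992 − 4.83 = 4.162
L/L_☉ = 10^(−0.4 × 4.162) = 0.02163

L/L_☉ ≈ 0.0216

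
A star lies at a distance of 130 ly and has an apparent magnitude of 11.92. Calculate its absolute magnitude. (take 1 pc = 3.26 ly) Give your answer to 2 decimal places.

M ≈ 8.92

d = 130 ly / 3.26 = 39.88 pc
5 log₁₀(d/10 pc) = 5 log₁₀(39.88) − 5 = 3.004
M = m − 5 log₁₀(d/10) = 11.92 − 3.004 = 8.916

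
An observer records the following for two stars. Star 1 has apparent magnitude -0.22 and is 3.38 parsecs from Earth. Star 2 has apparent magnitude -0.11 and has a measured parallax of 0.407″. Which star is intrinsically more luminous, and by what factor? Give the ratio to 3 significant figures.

Star 1: M = m − 5 log₁₀ d + 5 = -0.22 − 5·0.5289 + 5 = 2.135
Star 2: d = 1/p = 1/0.407″ = 2.457 pc
Star 2: M = m − 5 log₁₀ d + 5 = -0.11 − 5·0.3904 + 5 = 2.938
ΔM = M_1 − M_2 = 2.135 − (2.938) = -0.803; smaller M is more luminous → Star 1.
L ratio = 10^(0.4 |ΔM|) = 10^0.321 = 2.094

Star 1 is more luminous, by a factor of 2.09.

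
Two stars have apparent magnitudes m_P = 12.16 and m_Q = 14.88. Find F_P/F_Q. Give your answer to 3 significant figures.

F_P/F_Q ≈ 12.2

Δm = 12.16 − (14.88) = -2.72
Flux ratio = 10^(−0.4 Δm) = 10^(−0.4 × -2.72) = 10^1.088 = 12.25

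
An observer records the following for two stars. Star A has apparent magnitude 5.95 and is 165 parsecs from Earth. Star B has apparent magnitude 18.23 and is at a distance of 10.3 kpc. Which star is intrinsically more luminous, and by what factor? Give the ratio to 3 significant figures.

Star A is more luminous, by a factor of 21.0.

Star A: M = m − 5 log₁₀ d + 5 = 5.95 − 5·2.2175 + 5 = -0.137
Star B: d = 10.3 kpc = 10300 pc
Star B: M = m − 5 log₁₀ d + 5 = 18.23 − 5·4.0128 + 5 = 3.166
ΔM = M_A − M_B = -0.137 − (3.166) = -3.303; smaller M is more luminous → Star A.
L ratio = 10^(0.4 |ΔM|) = 10^1.321 = 20.96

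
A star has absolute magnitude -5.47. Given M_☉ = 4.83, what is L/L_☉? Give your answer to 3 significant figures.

L/L_☉ ≈ 13200

M − M_☉ = -5.47 − 4.83 = -10.300
L/L_☉ = 10^(−0.4 (M − M_☉)) = 10^4.120 = 13180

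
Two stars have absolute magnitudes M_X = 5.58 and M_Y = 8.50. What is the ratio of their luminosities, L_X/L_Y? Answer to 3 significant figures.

L_X/L_Y ≈ 14.7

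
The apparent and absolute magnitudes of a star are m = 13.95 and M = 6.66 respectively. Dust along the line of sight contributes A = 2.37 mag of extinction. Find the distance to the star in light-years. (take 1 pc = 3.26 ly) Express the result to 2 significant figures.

m − M = 5 log₁₀(d/10 pc) + A  ⇒  13.95 − (6.66) − 2.37 = 5 log₁₀(d/10)
4.920 = 5 log₁₀(d/10)
log₁₀ d = (m − M − A)/5 + 1 = 1.9840
d = 10^1.9840 = 96.38 pc
= 314.2 ly

d ≈ 310 ly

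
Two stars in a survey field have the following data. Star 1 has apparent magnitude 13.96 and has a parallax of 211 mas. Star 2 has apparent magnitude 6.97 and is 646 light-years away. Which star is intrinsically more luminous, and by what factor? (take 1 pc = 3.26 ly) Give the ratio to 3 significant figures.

Star 2 is more luminous, by a factor of 1.09×10^6.

Star 1: p = 211 mas = 0.211″ → d = 1/p = 4.739 pc
Star 1: M = m − 5 log₁₀ d + 5 = 13.96 − 5·0.6757 + 5 = 15.581
Star 2: d = 646 ly / 3.26 = 198.2 pc
Star 2: M = m − 5 log₁₀ d + 5 = 6.97 − 5·2.2970 + 5 = 0.485
ΔM = M_1 − M_2 = 15.581 − (0.485) = 15.096; smaller M is more luminous → Star 2.
L ratio = 10^(0.4 |ΔM|) = 10^6.039 = 1.093×10^6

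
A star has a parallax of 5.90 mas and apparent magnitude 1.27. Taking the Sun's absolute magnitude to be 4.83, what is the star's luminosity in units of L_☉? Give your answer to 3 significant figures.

L/L_☉ ≈ 7630

d = 1/p = 1000/5.90 mas = 169.5 pc
M = m − 5 log₁₀ d + 5 = 1.27 − 5·2.2291 + 5 = -4.876
M − M_☉ = -4.876 − 4.83 = -9.706
L/L_☉ = 10^(−0.4 × -9.706) = 7626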